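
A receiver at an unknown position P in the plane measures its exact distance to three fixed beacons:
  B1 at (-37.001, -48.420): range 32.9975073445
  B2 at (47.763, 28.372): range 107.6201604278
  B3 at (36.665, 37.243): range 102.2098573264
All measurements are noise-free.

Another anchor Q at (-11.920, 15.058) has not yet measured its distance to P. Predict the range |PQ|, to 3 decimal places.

eq1: (x + 37.001)² + (y + 48.420)² = 32.9975073445²
eq2: (x − 47.763)² + (y − 28.372)² = 107.6201604278²
eq3: (x − 36.665)² + (y − 37.243)² = 102.2098573264²
eq1−eq3, eq1−eq2 (x²,y² cancel):
  147.332·x + 171.326·y = -10340.226571
  169.528·x + 153.584·y = -11120.559288
det = 147.332·153.584 − 171.326·169.528 = -6416.716240
x = (-10340.226571·153.584 − 171.326·-11120.559288) / -6416.716240 = -49.425215
y = (147.332·-11120.559288 − -10340.226571·169.528) / -6416.716240 = -17.850827
|P − Q| = √((-49.425215 − -11.920)² + (-17.850827 − 15.058)²) = 49.896213

49.896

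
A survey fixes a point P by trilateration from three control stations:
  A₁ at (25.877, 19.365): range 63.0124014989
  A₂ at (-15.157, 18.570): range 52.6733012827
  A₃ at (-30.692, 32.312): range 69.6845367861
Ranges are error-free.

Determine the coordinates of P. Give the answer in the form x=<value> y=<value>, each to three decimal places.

eq1: (x − 25.877)² + (y − 19.365)² = 63.0124014989²
eq2: (x + 15.157)² + (y − 18.570)² = 52.6733012827²
eq3: (x + 30.692)² + (y − 32.312)² = 69.6845367861²
eq2−eq3, eq2−eq1 (x²,y² cancel):
  -31.070·x + 27.484·y = -669.973340
  82.068·x + 1.590·y = -726.043270
det = -31.070·1.590 − 27.484·82.068 = -2304.958212
x = (-669.973340·1.590 − 27.484·-726.043270) / -2304.958212 = -8.195079
y = (-31.070·-726.043270 − -669.973340·82.068) / -2304.958212 = -33.641190

x=-8.195 y=-33.641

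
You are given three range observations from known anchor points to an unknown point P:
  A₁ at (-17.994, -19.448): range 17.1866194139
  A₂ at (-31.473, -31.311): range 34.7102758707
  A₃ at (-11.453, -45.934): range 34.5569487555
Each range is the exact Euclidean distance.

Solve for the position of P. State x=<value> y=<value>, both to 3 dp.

x=-2.216 y=-12.635

eq1: (x + 17.994)² + (y + 19.448)² = 17.1866194139²
eq2: (x + 31.473)² + (y + 31.311)² = 34.7102758707²
eq3: (x + 11.453)² + (y + 45.934)² = 34.5569487555²
eq2−eq1, eq2−eq3 (x²,y² cancel):
  26.958·x + 23.726·y = -359.496346
  40.040·x − 29.246·y = 280.795659
det = 26.958·-29.246 − 23.726·40.040 = -1738.402708
x = (-359.496346·-29.246 − 23.726·280.795659) / -1738.402708 = -2.215639
y = (26.958·280.795659 − -359.496346·40.040) / -1738.402708 = -12.634543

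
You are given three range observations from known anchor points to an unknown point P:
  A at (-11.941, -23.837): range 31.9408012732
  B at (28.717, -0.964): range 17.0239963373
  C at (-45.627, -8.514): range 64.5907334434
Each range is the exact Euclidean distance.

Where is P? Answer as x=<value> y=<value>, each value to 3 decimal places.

x=18.666 y=-14.705

eq1: (x + 11.941)² + (y + 23.837)² = 31.9408012732²
eq2: (x − 28.717)² + (y + 0.964)² = 17.0239963373²
eq3: (x + 45.627)² + (y + 8.514)² = 64.5907334434²
eq3−eq1, eq3−eq2 (x²,y² cancel):
  67.372·x − 30.646·y = 1708.226786
  148.688·x + 15.100·y = 2553.430455
det = 67.372·15.100 − -30.646·148.688 = 5574.009648
x = (1708.226786·15.100 − -30.646·2553.430455) / 5574.009648 = 18.666393
y = (67.372·2553.430455 − 1708.226786·148.688) / 5574.009648 = -14.704515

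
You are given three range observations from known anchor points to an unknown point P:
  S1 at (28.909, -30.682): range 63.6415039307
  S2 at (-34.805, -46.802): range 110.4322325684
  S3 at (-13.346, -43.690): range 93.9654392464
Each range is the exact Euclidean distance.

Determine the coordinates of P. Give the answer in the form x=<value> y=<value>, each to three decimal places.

eq1: (x − 28.909)² + (y + 30.682)² = 63.6415039307²
eq2: (x + 34.805)² + (y + 46.802)² = 110.4322325684²
eq3: (x + 13.346)² + (y + 43.690)² = 93.9654392464²
eq2−eq3, eq2−eq1 (x²,y² cancel):
  42.918·x + 6.224·y = 2050.890804
  127.428·x + 32.240·y = 6520.337143
det = 42.918·32.240 − 6.224·127.428 = 590.564448
x = (2050.890804·32.240 − 6.224·6520.337143) / 590.564448 = 43.243614
y = (42.918·6520.337143 − 2050.890804·127.428) / 590.564448 = 31.324128

x=43.244 y=31.324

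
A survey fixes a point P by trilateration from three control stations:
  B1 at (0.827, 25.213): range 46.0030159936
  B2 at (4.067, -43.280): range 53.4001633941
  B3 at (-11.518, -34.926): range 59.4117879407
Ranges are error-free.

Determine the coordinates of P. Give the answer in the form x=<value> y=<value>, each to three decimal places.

eq1: (x − 0.827)² + (y − 25.213)² = 46.0030159936²
eq2: (x − 4.067)² + (y + 43.280)² = 53.4001633941²
eq3: (x + 11.518)² + (y + 34.926)² = 59.4117879407²
eq2−eq3, eq2−eq1 (x²,y² cancel):
  -31.170·x + 16.708·y = -1215.392185
  -6.480·x + 136.986·y = -518.019621
det = -31.170·136.986 − 16.708·-6.480 = -4161.585780
x = (-1215.392185·136.986 − 16.708·-518.019621) / -4161.585780 = 37.927043
y = (-31.170·-518.019621 − -1215.392185·-6.480) / -4161.585780 = -1.987447

x=37.927 y=-1.987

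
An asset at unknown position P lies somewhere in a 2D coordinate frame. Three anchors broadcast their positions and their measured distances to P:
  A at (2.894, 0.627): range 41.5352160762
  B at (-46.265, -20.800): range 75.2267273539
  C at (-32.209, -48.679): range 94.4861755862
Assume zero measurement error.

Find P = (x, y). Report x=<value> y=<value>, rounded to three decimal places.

eq1: (x − 2.894)² + (y − 0.627)² = 41.5352160762²
eq2: (x + 46.265)² + (y + 20.800)² = 75.2267273539²
eq3: (x + 32.209)² + (y + 48.679)² = 94.4861755862²
eq1−eq2, eq1−eq3 (x²,y² cancel):
  -98.318·x − 42.854·y = -1369.564474
  -70.206·x − 98.612·y = -3804.166845
det = -98.318·-98.612 − -42.854·-70.206 = 6686.726692
x = (-1369.564474·-98.612 − -42.854·-3804.166845) / 6686.726692 = -4.182655
y = (-98.318·-3804.166845 − -1369.564474·-70.206) / 6686.726692 = 41.554926

x=-4.183 y=41.555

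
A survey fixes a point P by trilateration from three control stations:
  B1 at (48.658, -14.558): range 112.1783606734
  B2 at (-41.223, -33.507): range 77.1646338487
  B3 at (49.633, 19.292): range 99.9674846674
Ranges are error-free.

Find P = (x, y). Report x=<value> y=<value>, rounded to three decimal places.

x=-47.381 y=43.412

eq1: (x − 48.658)² + (y + 14.558)² = 112.1783606734²
eq2: (x + 41.223)² + (y + 33.507)² = 77.1646338487²
eq3: (x − 49.633)² + (y − 19.292)² = 99.9674846674²
eq2−eq3, eq2−eq1 (x²,y² cancel):
  181.712·x + 105.598·y = -4025.556099
  179.762·x + 37.898·y = -6872.122336
det = 181.712·37.898 − 105.598·179.762 = -12095.986300
x = (-4025.556099·37.898 − 105.598·-6872.122336) / -12095.986300 = -47.381159
y = (181.712·-6872.122336 − -4025.556099·179.762) / -12095.986300 = 43.411514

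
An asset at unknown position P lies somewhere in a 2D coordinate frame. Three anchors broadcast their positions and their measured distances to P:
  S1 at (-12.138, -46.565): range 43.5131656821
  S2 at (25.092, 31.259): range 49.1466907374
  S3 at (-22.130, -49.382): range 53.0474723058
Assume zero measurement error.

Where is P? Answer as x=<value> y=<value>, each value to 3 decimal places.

eq1: (x + 12.138)² + (y + 46.565)² = 43.5131656821²
eq2: (x − 25.092)² + (y − 31.259)² = 49.1466907374²
eq3: (x + 22.130)² + (y + 49.382)² = 53.0474723058²
eq1−eq3, eq1−eq2 (x²,y² cancel):
  -19.984·x − 5.634·y = -307.950175
  74.460·x + 155.648·y = -1230.898347
det = -19.984·155.648 − -5.634·74.460 = -2690.961992
x = (-307.950175·155.648 − -5.634·-1230.898347) / -2690.961992 = 20.389255
y = (-19.984·-1230.898347 − -307.950175·74.460) / -2690.961992 = -17.662175

x=20.389 y=-17.662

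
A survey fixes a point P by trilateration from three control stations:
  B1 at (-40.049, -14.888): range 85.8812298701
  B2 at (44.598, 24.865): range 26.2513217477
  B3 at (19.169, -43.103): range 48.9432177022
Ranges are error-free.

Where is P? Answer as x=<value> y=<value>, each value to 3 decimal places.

eq1: (x + 40.049)² + (y + 14.888)² = 85.8812298701²
eq2: (x − 44.598)² + (y − 24.865)² = 26.2513217477²
eq3: (x − 19.169)² + (y + 43.103)² = 48.9432177022²
eq1−eq3, eq1−eq2 (x²,y² cancel):
  118.436·x − 56.430·y = 5379.891310
  169.294·x + 79.506·y = 7468.128635
det = 118.436·79.506 − -56.430·169.294 = 18969.633036
x = (5379.891310·79.506 − -56.430·7468.128635) / 18969.633036 = 44.764184
y = (118.436·7468.128635 − 5379.891310·169.294) / 18969.633036 = -1.385796

x=44.764 y=-1.386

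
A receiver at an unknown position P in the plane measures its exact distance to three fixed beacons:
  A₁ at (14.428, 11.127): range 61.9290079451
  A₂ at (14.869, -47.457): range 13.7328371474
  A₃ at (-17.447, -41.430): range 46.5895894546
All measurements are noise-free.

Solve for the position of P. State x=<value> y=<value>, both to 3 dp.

eq1: (x − 14.428)² + (y − 11.127)² = 61.9290079451²
eq2: (x − 14.869)² + (y + 47.457)² = 13.7328371474²
eq3: (x + 17.447)² + (y + 41.430)² = 46.5895894546²
eq1−eq3, eq1−eq2 (x²,y² cancel):
  -63.750·x − 105.114·y = 3353.477576
  0.882·x − 117.168·y = 5787.887906
det = -63.750·-117.168 − -105.114·0.882 = 7562.170548
x = (3353.477576·-117.168 − -105.114·5787.887906) / 7562.170548 = 28.492850
y = (-63.750·5787.887906 − 3353.477576·0.882) / 7562.170548 = -49.183712

x=28.493 y=-49.184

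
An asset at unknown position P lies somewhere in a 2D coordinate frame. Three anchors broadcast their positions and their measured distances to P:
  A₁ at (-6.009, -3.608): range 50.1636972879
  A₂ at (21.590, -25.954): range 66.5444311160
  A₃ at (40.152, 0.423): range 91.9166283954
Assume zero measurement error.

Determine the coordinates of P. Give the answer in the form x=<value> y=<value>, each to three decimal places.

x=-44.165 y=-36.174

eq1: (x + 6.009)² + (y + 3.608)² = 50.1636972879²
eq2: (x − 21.590)² + (y + 25.954)² = 66.5444311160²
eq3: (x − 40.152)² + (y − 0.423)² = 91.9166283954²
eq1−eq2, eq1−eq3 (x²,y² cancel):
  55.198·x − 44.692·y = -821.152316
  92.322·x + 8.062·y = -4369.033762
det = 55.198·8.062 − -44.692·92.322 = 4571.061100
x = (-821.152316·8.062 − -44.692·-4369.033762) / 4571.061100 = -44.165016
y = (55.198·-4369.033762 − -821.152316·92.322) / 4571.061100 = -36.173549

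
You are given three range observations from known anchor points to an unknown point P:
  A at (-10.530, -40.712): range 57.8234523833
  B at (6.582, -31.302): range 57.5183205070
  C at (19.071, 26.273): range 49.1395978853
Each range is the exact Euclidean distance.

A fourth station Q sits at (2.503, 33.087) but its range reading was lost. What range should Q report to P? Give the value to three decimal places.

eq1: (x + 10.530)² + (y + 40.712)² = 57.8234523833²
eq2: (x − 6.582)² + (y + 31.302)² = 57.5183205070²
eq3: (x − 19.071)² + (y − 26.273)² = 49.1395978853²
eq2−eq3, eq2−eq1 (x²,y² cancel):
  24.978·x + 115.150·y = 924.492756
  -34.224·x − 18.820·y = 710.015464
det = 24.978·-18.820 − 115.150·-34.224 = 3470.807640
x = (924.492756·-18.820 − 115.150·710.015464) / 3470.807640 = -28.568922
y = (24.978·710.015464 − 924.492756·-34.224) / 3470.807640 = 14.225682
|P − Q| = √((-28.568922 − 2.503)² + (14.225682 − 33.087)²) = 36.348503

36.349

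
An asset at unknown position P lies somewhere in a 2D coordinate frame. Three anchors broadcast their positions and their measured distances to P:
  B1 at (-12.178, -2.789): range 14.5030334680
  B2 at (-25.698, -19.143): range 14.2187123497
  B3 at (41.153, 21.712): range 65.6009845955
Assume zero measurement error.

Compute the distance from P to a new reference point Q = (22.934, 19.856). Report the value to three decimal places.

eq1: (x + 12.178)² + (y + 2.789)² = 14.5030334680²
eq2: (x + 25.698)² + (y + 19.143)² = 14.2187123497²
eq3: (x − 41.153)² + (y − 21.712)² = 65.6009845955²
eq3−eq1, eq3−eq2 (x²,y² cancel):
  -106.662·x − 49.002·y = 2084.253052
  -133.702·x − 81.710·y = 2963.178699
det = -106.662·-81.710 − -49.002·-133.702 = 2163.686616
x = (2084.253052·-81.710 − -49.002·2963.178699) / 2163.686616 = -11.601788
y = (-106.662·2963.178699 − 2084.253052·-133.702) / 2163.686616 = -17.280582
|P − Q| = √((-11.601788 − 22.934)² + (-17.280582 − 19.856)²) = 50.713375

50.713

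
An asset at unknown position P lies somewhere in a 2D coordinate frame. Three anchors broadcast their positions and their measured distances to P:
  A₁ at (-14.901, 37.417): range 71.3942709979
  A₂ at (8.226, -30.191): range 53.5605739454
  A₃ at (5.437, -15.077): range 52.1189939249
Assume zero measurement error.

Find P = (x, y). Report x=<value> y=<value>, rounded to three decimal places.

eq1: (x + 14.901)² + (y − 37.417)² = 71.3942709979²
eq2: (x − 8.226)² + (y + 30.191)² = 53.5605739454²
eq3: (x − 5.437)² + (y + 15.077)² = 52.1189939249²
eq2−eq3, eq2−eq1 (x²,y² cancel):
  -5.578·x + 30.228·y = -569.941105
  -46.254·x + 135.216·y = -1585.498717
det = -5.578·135.216 − 30.228·-46.254 = 643.931064
x = (-569.941105·135.216 − 30.228·-1585.498717) / 643.931064 = -45.251274
y = (-5.578·-1585.498717 − -569.941105·-46.254) / 643.931064 = -27.204999

x=-45.251 y=-27.205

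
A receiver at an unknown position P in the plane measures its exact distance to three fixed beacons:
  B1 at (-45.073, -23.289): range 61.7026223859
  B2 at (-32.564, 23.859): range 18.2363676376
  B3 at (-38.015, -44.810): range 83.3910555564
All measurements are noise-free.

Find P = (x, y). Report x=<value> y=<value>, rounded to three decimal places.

x=-43.576 y=38.395

eq1: (x + 45.073)² + (y + 23.289)² = 61.7026223859²
eq2: (x + 32.564)² + (y − 23.859)² = 18.2363676376²
eq3: (x + 38.015)² + (y + 44.810)² = 83.3910555564²
eq3−eq1, eq3−eq2 (x²,y² cancel):
  -14.116·x + 43.042·y = 2267.731063
  10.902·x + 137.338·y = 4798.092694
det = -14.116·137.338 − 43.042·10.902 = -2407.907092
x = (2267.731063·137.338 − 43.042·4798.092694) / -2407.907092 = -43.575661
y = (-14.116·4798.092694 − 2267.731063·10.902) / -2407.907092 = 38.395452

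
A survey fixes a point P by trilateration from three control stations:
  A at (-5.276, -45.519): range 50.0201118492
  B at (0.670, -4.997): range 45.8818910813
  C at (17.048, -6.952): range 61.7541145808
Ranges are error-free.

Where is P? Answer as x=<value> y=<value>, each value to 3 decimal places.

x=-44.279 y=-14.202

eq1: (x + 5.276)² + (y + 45.519)² = 50.0201118492²
eq2: (x − 0.670)² + (y + 4.997)² = 45.8818910813²
eq3: (x − 17.048)² + (y + 6.952)² = 61.7541145808²
eq3−eq1, eq3−eq2 (x²,y² cancel):
  -44.648·x − 77.134·y = 3072.410007
  -32.756·x + 3.910·y = 1394.877039
det = -44.648·3.910 − -77.134·-32.756 = -2701.174984
x = (3072.410007·3.910 − -77.134·1394.877039) / -2701.174984 = -44.279089
y = (-44.648·1394.877039 − 3072.410007·-32.756) / -2701.174984 = -14.201743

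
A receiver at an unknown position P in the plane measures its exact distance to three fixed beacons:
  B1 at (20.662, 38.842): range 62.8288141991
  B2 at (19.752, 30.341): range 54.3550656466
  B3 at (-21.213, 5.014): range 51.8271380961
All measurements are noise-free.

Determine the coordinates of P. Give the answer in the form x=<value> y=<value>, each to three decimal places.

eq1: (x − 20.662)² + (y − 38.842)² = 62.8288141991²
eq2: (x − 19.752)² + (y − 30.341)² = 54.3550656466²
eq3: (x + 21.213)² + (y − 5.014)² = 51.8271380961²
eq2−eq3, eq2−eq1 (x²,y² cancel):
  -81.930·x − 50.654·y = -567.165302
  1.820·x + 17.002·y = -368.085309
det = -81.930·17.002 − -50.654·1.820 = -1300.783580
x = (-567.165302·17.002 − -50.654·-368.085309) / -1300.783580 = 21.746844
y = (-81.930·-368.085309 − -567.165302·1.820) / -1300.783580 = -23.977448

x=21.747 y=-23.977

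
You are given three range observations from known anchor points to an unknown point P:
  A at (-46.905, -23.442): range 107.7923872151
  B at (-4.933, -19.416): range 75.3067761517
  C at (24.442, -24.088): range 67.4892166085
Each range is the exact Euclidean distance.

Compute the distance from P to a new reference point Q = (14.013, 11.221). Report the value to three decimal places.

39.439

eq1: (x + 46.905)² + (y + 23.442)² = 107.7923872151²
eq2: (x + 4.933)² + (y + 19.416)² = 75.3067761517²
eq3: (x − 24.442)² + (y + 24.088)² = 67.4892166085²
eq2−eq3, eq2−eq1 (x²,y² cancel):
  58.750·x − 9.344·y = 1892.643739
  -83.944·x − 8.052·y = -3599.797363
det = 58.750·-8.052 − -9.344·-83.944 = -1257.427736
x = (1892.643739·-8.052 − -9.344·-3599.797363) / -1257.427736 = 38.869887
y = (58.750·-3599.797363 − 1892.643739·-83.944) / -1257.427736 = 41.840980
|P − Q| = √((38.869887 − 14.013)² + (41.840980 − 11.221)²) = 39.439169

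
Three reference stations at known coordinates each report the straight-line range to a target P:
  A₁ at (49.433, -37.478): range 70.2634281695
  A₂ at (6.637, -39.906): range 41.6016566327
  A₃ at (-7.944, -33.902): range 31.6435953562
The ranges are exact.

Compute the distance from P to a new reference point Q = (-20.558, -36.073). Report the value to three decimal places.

eq1: (x − 49.433)² + (y + 37.478)² = 70.2634281695²
eq2: (x − 6.637)² + (y + 39.906)² = 41.6016566327²
eq3: (x + 7.944)² + (y + 33.902)² = 31.6435953562²
eq3−eq1, eq3−eq2 (x²,y² cancel):
  114.754·x − 7.152·y = -1299.862978
  29.162·x − 12.008·y = -305.294843
det = 114.754·-12.008 − -7.152·29.162 = -1169.399408
x = (-1299.862978·-12.008 − -7.152·-305.294843) / -1169.399408 = -11.480497
y = (114.754·-305.294843 − -1299.862978·29.162) / -1169.399408 = -2.456646
|P − Q| = √((-11.480497 − -20.558)² + (-2.456646 − -36.073)²) = 34.820401

34.820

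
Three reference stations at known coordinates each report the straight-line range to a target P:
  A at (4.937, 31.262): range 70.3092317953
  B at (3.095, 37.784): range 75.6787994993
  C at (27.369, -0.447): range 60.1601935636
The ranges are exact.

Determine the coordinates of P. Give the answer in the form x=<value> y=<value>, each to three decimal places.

eq1: (x − 4.937)² + (y − 31.262)² = 70.3092317953²
eq2: (x − 3.095)² + (y − 37.784)² = 75.6787994993²
eq3: (x − 27.369)² + (y + 0.447)² = 60.1601935636²
eq1−eq3, eq1−eq2 (x²,y² cancel):
  44.864·x − 63.418·y = 1071.714543
  -3.684·x + 13.044·y = -348.369550
det = 44.864·13.044 − -63.418·-3.684 = 351.574104
x = (1071.714543·13.044 − -63.418·-348.369550) / 351.574104 = -23.077512
y = (44.864·-348.369550 − 1071.714543·-3.684) / 351.574104 = -33.225016

x=-23.078 y=-33.225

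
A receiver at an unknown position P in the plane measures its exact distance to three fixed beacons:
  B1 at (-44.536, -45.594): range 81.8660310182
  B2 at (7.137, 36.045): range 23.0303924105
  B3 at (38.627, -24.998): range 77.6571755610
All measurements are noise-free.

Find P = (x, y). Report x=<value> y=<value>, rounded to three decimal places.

eq1: (x + 44.536)² + (y + 45.594)² = 81.8660310182²
eq2: (x − 7.137)² + (y − 36.045)² = 23.0303924105²
eq3: (x − 38.627)² + (y + 24.998)² = 77.6571755610²
eq3−eq2, eq3−eq1 (x²,y² cancel):
  -62.980·x + 122.086·y = 4733.471603
  -166.326·x − 41.192·y = 1273.912880
det = -62.980·-41.192 − 122.086·-166.326 = 22900.348196
x = (4733.471603·-41.192 − 122.086·1273.912880) / 22900.348196 = -15.305797
y = (-62.980·1273.912880 − 4733.471603·-166.326) / 22900.348196 = 30.875878

x=-15.306 y=30.876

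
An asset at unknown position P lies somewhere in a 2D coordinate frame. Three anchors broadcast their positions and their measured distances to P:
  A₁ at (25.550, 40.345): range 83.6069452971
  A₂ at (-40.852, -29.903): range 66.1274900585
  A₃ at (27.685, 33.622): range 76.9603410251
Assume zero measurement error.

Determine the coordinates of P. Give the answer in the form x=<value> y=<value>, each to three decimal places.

x=23.915 y=-43.246

eq1: (x − 25.550)² + (y − 40.345)² = 83.6069452971²
eq2: (x + 40.852)² + (y + 29.903)² = 66.1274900585²
eq3: (x − 27.685)² + (y − 33.622)² = 76.9603410251²
eq1−eq2, eq1−eq3 (x²,y² cancel):
  -132.804·x − 140.496·y = 2899.830148
  4.270·x − 13.446·y = 683.603795
det = -132.804·-13.446 − -140.496·4.270 = 2385.600504
x = (2899.830148·-13.446 − -140.496·683.603795) / 2385.600504 = 23.915355
y = (-132.804·683.603795 − 2899.830148·4.270) / 2385.600504 = -43.245964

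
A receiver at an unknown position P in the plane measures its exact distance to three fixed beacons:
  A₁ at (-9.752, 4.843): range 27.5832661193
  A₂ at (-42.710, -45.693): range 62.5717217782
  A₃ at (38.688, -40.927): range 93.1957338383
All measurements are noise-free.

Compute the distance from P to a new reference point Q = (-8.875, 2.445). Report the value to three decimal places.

eq1: (x + 9.752)² + (y − 4.843)² = 27.5832661193²
eq2: (x + 42.710)² + (y + 45.693)² = 62.5717217782²
eq3: (x − 38.688)² + (y + 40.927)² = 93.1957338383²
eq2−eq3, eq2−eq1 (x²,y² cancel):
  162.796·x + 9.532·y = -5510.438115
  65.916·x + 101.072·y = -639.054400
det = 162.796·101.072 − 9.532·65.916 = 15825.806000
x = (-5510.438115·101.072 − 9.532·-639.054400) / 15825.806000 = -34.807676
y = (162.796·-639.054400 − -5510.438115·65.916) / 15825.806000 = 16.377715
|P − Q| = √((-34.807676 − -8.875)² + (16.377715 − 2.445)²) = 29.438483

29.438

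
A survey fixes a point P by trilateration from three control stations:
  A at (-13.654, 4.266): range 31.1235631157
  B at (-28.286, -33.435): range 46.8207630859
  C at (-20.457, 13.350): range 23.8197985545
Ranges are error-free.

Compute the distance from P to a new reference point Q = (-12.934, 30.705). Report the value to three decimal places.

eq1: (x + 13.654)² + (y − 4.266)² = 31.1235631157²
eq2: (x + 28.286)² + (y + 33.435)² = 46.8207630859²
eq3: (x + 20.457)² + (y − 13.350)² = 23.8197985545²
eq3−eq2, eq3−eq1 (x²,y² cancel):
  -15.658·x − 93.570·y = -303.515381
  13.606·x − 18.168·y = -793.374255
det = -15.658·-18.168 − -93.570·13.606 = 1557.587964
x = (-303.515381·-18.168 − -93.570·-793.374255) / 1557.587964 = -44.120630
y = (-15.658·-793.374255 − -303.515381·13.606) / 1557.587964 = 10.626870
|P − Q| = √((-44.120630 − -12.934)² + (10.626870 − 30.705)²) = 37.090931

37.091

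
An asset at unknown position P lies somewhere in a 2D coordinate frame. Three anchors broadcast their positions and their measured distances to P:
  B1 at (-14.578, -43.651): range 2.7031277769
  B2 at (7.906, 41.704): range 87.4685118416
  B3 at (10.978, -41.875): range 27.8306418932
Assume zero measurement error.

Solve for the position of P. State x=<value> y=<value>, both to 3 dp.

x=-16.851 y=-42.188

eq1: (x + 14.578)² + (y + 43.651)² = 2.7031277769²
eq2: (x − 7.906)² + (y − 41.704)² = 87.4685118416²
eq3: (x − 10.978)² + (y + 41.875)² = 27.8306418932²
eq2−eq3, eq2−eq1 (x²,y² cancel):
  6.144·x − 167.158·y = 6948.499593
  -44.968·x − 170.710·y = 7959.633097
det = 6.144·-170.710 − -167.158·-44.968 = -8565.603184
x = (6948.499593·-170.710 − -167.158·7959.633097) / -8565.603184 = -16.850884
y = (6.144·7959.633097 − 6948.499593·-44.968) / -8565.603184 = -42.187819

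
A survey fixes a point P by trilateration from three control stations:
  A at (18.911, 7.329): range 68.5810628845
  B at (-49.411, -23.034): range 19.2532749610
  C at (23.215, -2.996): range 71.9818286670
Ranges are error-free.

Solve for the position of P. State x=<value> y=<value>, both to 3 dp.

eq1: (x − 18.911)² + (y − 7.329)² = 68.5810628845²
eq2: (x + 49.411)² + (y + 23.034)² = 19.2532749610²
eq3: (x − 23.215)² + (y + 2.996)² = 71.9818286670²
eq3−eq2, eq3−eq1 (x²,y² cancel):
  -145.252·x − 40.076·y = 7234.794898
  -8.608·x + 20.650·y = 341.449393
det = -145.252·20.650 − -40.076·-8.608 = -3344.428008
x = (7234.794898·20.650 − -40.076·341.449393) / -3344.428008 = -48.762431
y = (-145.252·341.449393 − 7234.794898·-8.608) / -3344.428008 = -3.791652

x=-48.762 y=-3.792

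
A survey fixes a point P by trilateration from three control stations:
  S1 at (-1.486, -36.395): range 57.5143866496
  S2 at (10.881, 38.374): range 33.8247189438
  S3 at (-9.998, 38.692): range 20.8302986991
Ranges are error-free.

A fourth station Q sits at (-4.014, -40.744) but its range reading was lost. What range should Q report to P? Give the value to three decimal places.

eq1: (x + 1.486)² + (y + 36.395)² = 57.5143866496²
eq2: (x − 10.881)² + (y − 38.374)² = 33.8247189438²
eq3: (x + 9.998)² + (y − 38.692)² = 20.8302986991²
eq1−eq3, eq1−eq2 (x²,y² cancel):
  -17.024·x + 150.174·y = 3144.229975
  24.734·x + 149.538·y = 2427.948876
det = -17.024·149.538 − 150.174·24.734 = -6260.138628
x = (3144.229975·149.538 − 150.174·2427.948876) / -6260.138628 = -16.863375
y = (-17.024·2427.948876 − 3144.229975·24.734) / -6260.138628 = 19.025583
|P − Q| = √((-16.863375 − -4.014)² + (19.025583 − -40.744)²) = 61.135174

61.135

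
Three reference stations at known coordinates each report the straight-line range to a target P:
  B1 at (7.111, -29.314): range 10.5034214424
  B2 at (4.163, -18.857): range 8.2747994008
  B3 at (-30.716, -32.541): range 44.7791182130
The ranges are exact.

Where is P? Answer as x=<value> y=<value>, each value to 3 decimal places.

x=12.328 y=-20.198

eq1: (x − 7.111)² + (y + 29.314)² = 10.5034214424²
eq2: (x − 4.163)² + (y + 18.857)² = 8.2747994008²
eq3: (x + 30.716)² + (y + 32.541)² = 44.7791182130²
eq1−eq3, eq1−eq2 (x²,y² cancel):
  -75.654·x − 6.454·y = -802.335146
  -5.896·x + 20.914·y = -495.110342
det = -75.654·20.914 − -6.454·-5.896 = -1620.280540
x = (-802.335146·20.914 − -6.454·-495.110342) / -1620.280540 = 12.328408
y = (-75.654·-495.110342 − -802.335146·-5.896) / -1620.280540 = -20.198052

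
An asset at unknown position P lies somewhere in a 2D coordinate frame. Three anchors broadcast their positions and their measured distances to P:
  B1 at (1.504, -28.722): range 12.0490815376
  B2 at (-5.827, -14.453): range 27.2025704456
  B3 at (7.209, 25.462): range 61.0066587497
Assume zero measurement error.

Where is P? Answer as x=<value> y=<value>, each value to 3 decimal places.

x=11.539 y=-35.391

eq1: (x − 1.504)² + (y + 28.722)² = 12.0490815376²
eq2: (x + 5.827)² + (y + 14.453)² = 27.2025704456²
eq3: (x − 7.209)² + (y − 25.462)² = 61.0066587497²
eq3−eq1, eq3−eq2 (x²,y² cancel):
  -11.410·x − 108.368·y = 3703.564221
  -26.072·x − 79.830·y = 2524.392586
det = -11.410·-79.830 − -108.368·-26.072 = -1914.510196
x = (3703.564221·-79.830 − -108.368·2524.392586) / -1914.510196 = 11.539325
y = (-11.410·2524.392586 − 3703.564221·-26.072) / -1914.510196 = -35.390779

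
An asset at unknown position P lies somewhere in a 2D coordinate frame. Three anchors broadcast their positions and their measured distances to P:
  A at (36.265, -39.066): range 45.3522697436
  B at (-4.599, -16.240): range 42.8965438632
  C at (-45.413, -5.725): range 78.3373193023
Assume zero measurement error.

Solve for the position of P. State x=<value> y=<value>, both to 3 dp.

eq1: (x − 36.265)² + (y + 39.066)² = 45.3522697436²
eq2: (x + 4.599)² + (y + 16.240)² = 42.8965438632²
eq3: (x + 45.413)² + (y + 5.725)² = 78.3373193023²
eq1−eq2, eq1−eq3 (x²,y² cancel):
  -81.728·x + 45.652·y = -2339.699285
  -163.356·x + 66.682·y = -4826.093612
det = -81.728·66.682 − 45.652·-163.356 = 2007.741616
x = (-2339.699285·66.682 − 45.652·-4826.093612) / 2007.741616 = 32.028523
y = (-81.728·-4826.093612 − -2339.699285·-163.356) / 2007.741616 = 6.087966

x=32.029 y=6.088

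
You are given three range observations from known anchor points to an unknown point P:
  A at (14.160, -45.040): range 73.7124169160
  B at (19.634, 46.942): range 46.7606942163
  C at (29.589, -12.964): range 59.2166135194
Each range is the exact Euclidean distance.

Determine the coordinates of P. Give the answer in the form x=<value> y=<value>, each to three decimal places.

x=-19.098 y=20.743

eq1: (x − 14.160)² + (y + 45.040)² = 73.7124169160²
eq2: (x − 19.634)² + (y − 46.942)² = 46.7606942163²
eq3: (x − 29.589)² + (y + 12.964)² = 59.2166135194²
eq2−eq3, eq2−eq1 (x²,y² cancel):
  19.910·x − 119.812·y = -2865.515896
  -10.948·x − 183.964·y = -3606.896004
det = 19.910·-183.964 − -119.812·-10.948 = -4974.425016
x = (-2865.515896·-183.964 − -119.812·-3606.896004) / -4974.425016 = -19.098155
y = (19.910·-3606.896004 − -2865.515896·-10.948) / -4974.425016 = 20.743094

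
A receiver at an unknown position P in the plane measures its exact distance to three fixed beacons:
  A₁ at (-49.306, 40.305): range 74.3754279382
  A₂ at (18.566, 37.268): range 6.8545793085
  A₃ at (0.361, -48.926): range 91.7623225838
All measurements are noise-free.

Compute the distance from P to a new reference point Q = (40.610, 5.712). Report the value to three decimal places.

eq1: (x + 49.306)² + (y − 40.305)² = 74.3754279382²
eq2: (x − 18.566)² + (y − 37.268)² = 6.8545793085²
eq3: (x − 0.361)² + (y + 48.926)² = 91.7623225838²
eq3−eq2, eq3−eq1 (x²,y² cancel):
  36.410·x + 172.388·y = 7713.054971
  -99.334·x + 178.462·y = 4550.310429
det = 36.410·178.462 − 172.388·-99.334 = 23621.791012
x = (7713.054971·178.462 − 172.388·4550.310429) / 23621.791012 = 25.064497
y = (36.410·4550.310429 − 7713.054971·-99.334) / 23621.791012 = 39.448550
|P − Q| = √((25.064497 − 40.610)² + (39.448550 − 5.712)²) = 37.145895

37.146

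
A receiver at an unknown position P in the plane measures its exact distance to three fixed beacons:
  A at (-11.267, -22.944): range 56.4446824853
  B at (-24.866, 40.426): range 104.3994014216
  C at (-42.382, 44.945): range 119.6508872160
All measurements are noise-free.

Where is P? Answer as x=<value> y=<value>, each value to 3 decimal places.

x=42.831 y=-39.049

eq1: (x + 11.267)² + (y + 22.944)² = 56.4446824853²
eq2: (x + 24.866)² + (y − 40.426)² = 104.3994014216²
eq3: (x + 42.382)² + (y − 44.945)² = 119.6508872160²
eq1−eq2, eq1−eq3 (x²,y² cancel):
  -27.198·x + 126.740·y = -6114.025829
  -62.230·x + 135.778·y = -7967.418107
det = -27.198·135.778 − 126.740·-62.230 = 4194.140156
x = (-6114.025829·135.778 − 126.740·-7967.418107) / 4194.140156 = 42.831275
y = (-27.198·-7967.418107 − -6114.025829·-62.230) / 4194.140156 = -39.049241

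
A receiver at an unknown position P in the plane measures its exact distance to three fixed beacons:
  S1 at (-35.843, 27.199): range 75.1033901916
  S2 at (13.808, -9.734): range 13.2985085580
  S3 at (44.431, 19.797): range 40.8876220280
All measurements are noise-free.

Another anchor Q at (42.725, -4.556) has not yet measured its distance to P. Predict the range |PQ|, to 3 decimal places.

21.014

eq1: (x + 35.843)² + (y − 27.199)² = 75.1033901916²
eq2: (x − 13.808)² + (y + 9.734)² = 13.2985085580²
eq3: (x − 44.431)² + (y − 19.797)² = 40.8876220280²
eq2−eq1, eq2−eq3 (x²,y² cancel):
  -99.302·x + 73.866·y = -3724.574258
  61.246·x + 59.062·y = 585.676045
det = -99.302·59.062 − 73.866·61.246 = -10388.971760
x = (-3724.574258·59.062 − 73.866·585.676045) / -10388.971760 = 25.338634
y = (-99.302·585.676045 − -3724.574258·61.246) / -10388.971760 = -16.359316
|P − Q| = √((25.338634 − 42.725)² + (-16.359316 − -4.556)²) = 21.014376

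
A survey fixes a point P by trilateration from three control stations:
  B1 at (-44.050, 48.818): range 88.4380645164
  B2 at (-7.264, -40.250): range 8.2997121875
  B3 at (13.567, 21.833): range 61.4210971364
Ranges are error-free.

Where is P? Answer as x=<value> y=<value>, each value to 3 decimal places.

eq1: (x + 44.050)² + (y − 48.818)² = 88.4380645164²
eq2: (x + 7.264)² + (y + 40.250)² = 8.2997121875²
eq3: (x − 13.567)² + (y − 21.833)² = 61.4210971364²
eq1−eq2, eq1−eq3 (x²,y² cancel):
  73.572·x − 178.136·y = 5101.634605
  115.234·x − 53.970·y = 385.883836
det = 73.572·-53.970 − -178.136·115.234 = 16556.642984
x = (5101.634605·-53.970 − -178.136·385.883836) / 16556.642984 = -12.478098
y = (73.572·385.883836 − 5101.634605·115.234) / 16556.642984 = -33.792570

x=-12.478 y=-33.793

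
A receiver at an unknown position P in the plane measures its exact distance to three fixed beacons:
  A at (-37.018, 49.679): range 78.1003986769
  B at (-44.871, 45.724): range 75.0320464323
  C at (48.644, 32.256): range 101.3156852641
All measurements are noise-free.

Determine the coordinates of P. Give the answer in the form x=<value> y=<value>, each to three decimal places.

x=-32.586 y=-28.296

eq1: (x + 37.018)² + (y − 49.679)² = 78.1003986769²
eq2: (x + 44.871)² + (y − 45.724)² = 75.0320464323²
eq3: (x − 48.644)² + (y − 32.256)² = 101.3156852641²
eq2−eq1, eq2−eq3 (x²,y² cancel):
  15.706·x + 7.910·y = -735.619734
  187.030·x − 26.936·y = -5332.462634
det = 15.706·-26.936 − 7.910·187.030 = -1902.464116
x = (-735.619734·-26.936 − 7.910·-5332.462634) / -1902.464116 = -32.586387
y = (15.706·-5332.462634 − -735.619734·187.030) / -1902.464116 = -28.295567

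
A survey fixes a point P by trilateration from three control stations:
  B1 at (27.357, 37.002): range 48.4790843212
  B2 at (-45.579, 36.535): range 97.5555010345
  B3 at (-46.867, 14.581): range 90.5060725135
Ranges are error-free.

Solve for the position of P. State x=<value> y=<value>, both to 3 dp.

x=40.318 y=-9.712

eq1: (x − 27.357)² + (y − 37.002)² = 48.4790843212²
eq2: (x + 45.579)² + (y − 36.535)² = 97.5555010345²
eq3: (x + 46.867)² + (y − 14.581)² = 90.5060725135²
eq2−eq1, eq2−eq3 (x²,y² cancel):
  145.872·x + 0.934·y = 5872.156152
  -2.576·x − 43.908·y = 322.596404
det = 145.872·-43.908 − 0.934·-2.576 = -6402.541792
x = (5872.156152·-43.908 − 0.934·322.596404) / -6402.541792 = 40.317728
y = (145.872·322.596404 − 5872.156152·-2.576) / -6402.541792 = -9.712464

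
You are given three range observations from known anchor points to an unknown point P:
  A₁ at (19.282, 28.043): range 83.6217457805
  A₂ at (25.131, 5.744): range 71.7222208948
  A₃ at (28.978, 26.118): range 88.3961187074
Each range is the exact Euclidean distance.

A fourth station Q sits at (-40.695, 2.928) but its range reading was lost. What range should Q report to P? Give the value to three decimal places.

eq1: (x − 19.282)² + (y − 28.043)² = 83.6217457805²
eq2: (x − 25.131)² + (y − 5.744)² = 71.7222208948²
eq3: (x − 28.978)² + (y − 26.118)² = 88.3961187074²
eq1−eq2, eq1−eq3 (x²,y² cancel):
  11.698·x − 44.598·y = 1354.874721
  19.392·x − 3.850·y = -457.608400
det = 11.698·-3.850 − -44.598·19.392 = 819.807116
x = (1354.874721·-3.850 − -44.598·-457.608400) / 819.807116 = -31.256971
y = (11.698·-457.608400 − 1354.874721·19.392) / 819.807116 = -38.578384
|P − Q| = √((-31.256971 − -40.695)² + (-38.578384 − 2.928)²) = 42.565905

42.566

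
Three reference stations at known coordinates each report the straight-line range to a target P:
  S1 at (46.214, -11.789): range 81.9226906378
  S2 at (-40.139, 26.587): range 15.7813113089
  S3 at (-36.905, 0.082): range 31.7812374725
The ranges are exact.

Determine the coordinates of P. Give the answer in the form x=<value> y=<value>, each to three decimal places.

x=-24.608 y=29.388

eq1: (x − 46.214)² + (y + 11.789)² = 81.9226906378²
eq2: (x + 40.139)² + (y − 26.587)² = 15.7813113089²
eq3: (x + 36.905)² + (y − 0.082)² = 31.7812374725²
eq2−eq1, eq2−eq3 (x²,y² cancel):
  172.706·x − 76.752·y = -6505.571028
  6.468·x − 53.010·y = -1717.019410
det = 172.706·-53.010 − -76.752·6.468 = -8658.713124
x = (-6505.571028·-53.010 − -76.752·-1717.019410) / -8658.713124 = -24.608235
y = (172.706·-1717.019410 − -6505.571028·6.468) / -8658.713124 = 29.387914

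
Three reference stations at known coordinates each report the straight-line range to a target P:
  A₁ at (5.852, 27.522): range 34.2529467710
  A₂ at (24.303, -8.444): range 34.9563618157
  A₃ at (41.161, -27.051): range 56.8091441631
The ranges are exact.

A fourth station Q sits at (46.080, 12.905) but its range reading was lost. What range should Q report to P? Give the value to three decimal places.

eq1: (x − 5.852)² + (y − 27.522)² = 34.2529467710²
eq2: (x − 24.303)² + (y + 8.444)² = 34.9563618157²
eq3: (x − 41.161)² + (y + 27.051)² = 56.8091441631²
eq1−eq3, eq1−eq2 (x²,y² cancel):
  70.618·x − 109.146·y = -419.736364
  36.902·x − 71.932·y = -178.452312
det = 70.618·-71.932 − -109.146·36.902 = -1051.988284
x = (-419.736364·-71.932 − -109.146·-178.452312) / -1051.988284 = -10.185589
y = (70.618·-178.452312 − -419.736364·36.902) / -1051.988284 = -2.744485
|P − Q| = √((-10.185589 − 46.080)² + (-2.744485 − 12.905)²) = 58.401394

58.401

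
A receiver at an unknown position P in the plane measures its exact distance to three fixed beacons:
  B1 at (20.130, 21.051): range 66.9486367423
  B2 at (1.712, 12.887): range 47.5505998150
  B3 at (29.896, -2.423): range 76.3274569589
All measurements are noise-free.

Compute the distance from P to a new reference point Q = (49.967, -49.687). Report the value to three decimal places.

111.943

eq1: (x − 20.130)² + (y − 21.051)² = 66.9486367423²
eq2: (x − 1.712)² + (y − 12.887)² = 47.5505998150²
eq3: (x − 29.896)² + (y + 2.423)² = 76.3274569589²
eq1−eq3, eq1−eq2 (x²,y² cancel):
  19.532·x − 46.948·y = -1292.480480
  -36.836·x − 16.328·y = 1541.704631
det = 19.532·-16.328 − -46.948·-36.836 = -2048.295024
x = (-1292.480480·-16.328 − -46.948·1541.704631) / -2048.295024 = -45.639700
y = (19.532·1541.704631 − -1292.480480·-36.836) / -2048.295024 = 8.542342
|P − Q| = √((-45.639700 − 49.967)² + (8.542342 − -49.687)²) = 111.943277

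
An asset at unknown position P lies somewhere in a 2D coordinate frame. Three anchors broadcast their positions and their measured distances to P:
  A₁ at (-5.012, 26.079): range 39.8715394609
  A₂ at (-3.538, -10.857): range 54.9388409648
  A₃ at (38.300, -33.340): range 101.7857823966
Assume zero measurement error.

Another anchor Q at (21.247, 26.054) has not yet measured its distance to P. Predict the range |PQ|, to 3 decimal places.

66.127

eq1: (x + 5.012)² + (y − 26.079)² = 39.8715394609²
eq2: (x + 3.538)² + (y + 10.857)² = 54.9388409648²
eq3: (x − 38.300)² + (y + 33.340)² = 101.7857823966²
eq2−eq1, eq2−eq3 (x²,y² cancel):
  -2.948·x + 73.872·y = 2003.379080
  83.676·x − 44.966·y = -4894.015545
det = -2.948·-44.966 − 73.872·83.676 = -6048.753704
x = (2003.379080·-44.966 − 73.872·-4894.015545) / -6048.753704 = -44.876480
y = (-2.948·-4894.015545 − 2003.379080·83.676) / -6048.753704 = 25.328720
|P − Q| = √((-44.876480 − 21.247)² + (25.328720 − 26.054)²) = 66.127457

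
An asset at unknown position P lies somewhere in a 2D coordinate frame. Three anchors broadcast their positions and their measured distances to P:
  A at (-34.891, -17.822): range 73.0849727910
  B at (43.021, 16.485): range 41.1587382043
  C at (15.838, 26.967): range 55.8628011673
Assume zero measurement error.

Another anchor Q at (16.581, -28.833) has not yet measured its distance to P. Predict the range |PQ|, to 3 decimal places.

21.786

eq1: (x + 34.891)² + (y + 17.822)² = 73.0849727910²
eq2: (x − 43.021)² + (y − 16.485)² = 41.1587382043²
eq3: (x − 15.838)² + (y − 26.967)² = 55.8628011673²
eq3−eq1, eq3−eq2 (x²,y² cancel):
  -101.458·x − 89.578·y = -1663.816462
  54.366·x − 20.964·y = 2571.111157
det = -101.458·-20.964 − -89.578·54.366 = 6996.963060
x = (-1663.816462·-20.964 − -89.578·2571.111157) / 6996.963060 = 37.901478
y = (-101.458·2571.111157 − -1663.816462·54.366) / 6996.963060 = -24.354102
|P − Q| = √((37.901478 − 16.581)² + (-24.354102 − -28.833)²) = 21.785851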